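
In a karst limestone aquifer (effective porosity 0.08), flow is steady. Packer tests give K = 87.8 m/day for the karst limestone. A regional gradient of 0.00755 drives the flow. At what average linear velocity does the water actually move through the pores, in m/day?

8.29

Hydraulic gradient i = 0.00755.
Darcy flux q = K · i = 87.80 × 0.007550 = 0.6629 m/day.
Seepage velocity v = q / n_e = 0.6629 / 0.08 = 8.286 m/day.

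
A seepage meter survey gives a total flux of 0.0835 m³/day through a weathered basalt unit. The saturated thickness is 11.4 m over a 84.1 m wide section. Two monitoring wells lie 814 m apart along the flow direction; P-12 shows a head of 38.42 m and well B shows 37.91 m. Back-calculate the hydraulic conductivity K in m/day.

0.139

Cross-sectional area A = 84.1 × 11.4 = 958.7 m².
Hydraulic gradient i = (38.42 − 37.91) / 814 = 0.51 / 814 = 0.0006265.
From Q = K·A·i, K = Q / (A·i) = 0.0835 / (958.7 × 0.0006265) = 0.1390 m/day.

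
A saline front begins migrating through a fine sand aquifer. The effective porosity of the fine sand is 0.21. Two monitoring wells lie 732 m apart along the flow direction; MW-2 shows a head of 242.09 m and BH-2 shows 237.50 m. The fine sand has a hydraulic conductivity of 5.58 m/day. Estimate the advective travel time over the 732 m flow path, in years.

Hydraulic gradient i = (242.09 − 237.50) / 732 = 4.59 / 732 = 0.006270.
Darcy flux q = K · i = 5.580 × 0.006270 = 0.03499 m/day.
Seepage velocity v = q / n_e = 0.03499 / 0.21 = 0.1666 m/day.
Travel time t = L / v = 732 / 0.1666 = 4393 days = 12.03 years.

12.0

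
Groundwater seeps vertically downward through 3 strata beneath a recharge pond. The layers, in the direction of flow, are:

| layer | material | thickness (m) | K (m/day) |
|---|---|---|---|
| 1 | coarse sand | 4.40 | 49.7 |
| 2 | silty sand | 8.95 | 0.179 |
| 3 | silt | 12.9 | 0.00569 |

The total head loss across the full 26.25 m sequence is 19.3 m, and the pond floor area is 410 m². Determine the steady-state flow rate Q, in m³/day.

3.41

Flow is perpendicular to layering, so the layers act in series and the equivalent K is the thickness-weighted harmonic mean.
Total thickness L = 4.40 + 8.95 + 12.9 = 26.25 m.
Σ(b_i/K_i) = 4.40/49.7 + 8.95/0.179 + 12.9/0.00569 = 2317 d.
K_eq = L / Σ(b_i/K_i) = 26.25 / 2317 = 0.01133 m/day.
Q = K_eq · A · (Δh/L) = 0.01133 × 410 × (19.3/26.25) = 3.415 m³/day.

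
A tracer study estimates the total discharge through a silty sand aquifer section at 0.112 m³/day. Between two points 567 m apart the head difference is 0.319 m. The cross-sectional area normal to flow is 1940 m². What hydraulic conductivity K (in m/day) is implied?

0.103

Hydraulic gradient i = Δh / L = 0.319 / 567 = 0.0005626.
From Q = K·A·i, K = Q / (A·i) = 0.112 / (1940 × 0.0005626) = 0.1026 m/day.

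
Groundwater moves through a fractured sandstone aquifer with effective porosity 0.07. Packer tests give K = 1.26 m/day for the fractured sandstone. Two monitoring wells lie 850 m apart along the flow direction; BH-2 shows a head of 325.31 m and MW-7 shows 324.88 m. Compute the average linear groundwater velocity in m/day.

0.00911

Hydraulic gradient i = (325.31 − 324.88) / 850 = 0.43 / 850 = 0.0005059.
Darcy flux q = K · i = 1.260 × 0.0005059 = 0.0006374 m/day.
Seepage velocity v = q / n_e = 0.0006374 / 0.07 = 0.009106 m/day.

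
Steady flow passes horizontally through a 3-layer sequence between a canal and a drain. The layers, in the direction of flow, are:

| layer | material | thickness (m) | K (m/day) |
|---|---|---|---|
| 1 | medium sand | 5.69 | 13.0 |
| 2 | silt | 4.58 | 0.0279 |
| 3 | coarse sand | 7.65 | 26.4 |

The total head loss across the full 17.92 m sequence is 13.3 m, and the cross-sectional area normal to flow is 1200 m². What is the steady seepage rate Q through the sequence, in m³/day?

96.8

Flow is perpendicular to layering, so the layers act in series and the equivalent K is the thickness-weighted harmonic mean.
Total thickness L = 5.69 + 4.58 + 7.65 = 17.92 m.
Σ(b_i/K_i) = 5.69/13.0 + 4.58/0.0279 + 7.65/26.4 = 164.9 d.
K_eq = L / Σ(b_i/K_i) = 17.92 / 164.9 = 0.1087 m/day.
Q = K_eq · A · (Δh/L) = 0.1087 × 1200 × (13.3/17.92) = 96.79 m³/day.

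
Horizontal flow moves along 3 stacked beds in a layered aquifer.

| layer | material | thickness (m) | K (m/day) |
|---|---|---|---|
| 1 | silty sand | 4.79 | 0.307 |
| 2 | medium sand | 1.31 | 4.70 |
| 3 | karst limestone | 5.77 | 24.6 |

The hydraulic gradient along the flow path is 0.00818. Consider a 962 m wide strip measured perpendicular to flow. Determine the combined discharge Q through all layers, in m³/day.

Flow is parallel to layering, so each bed carries its own Darcy discharge and the transmissivities add.
Σ(K_i·b_i) = 0.307×4.79 + 4.70×1.31 + 24.6×5.77 = 149.6 m²/day.
Hydraulic gradient i = 0.00818.
Q = Σ(K_i·b_i) · W · i = 149.6 × 962 × 0.008180 = 1177 m³/day.

1180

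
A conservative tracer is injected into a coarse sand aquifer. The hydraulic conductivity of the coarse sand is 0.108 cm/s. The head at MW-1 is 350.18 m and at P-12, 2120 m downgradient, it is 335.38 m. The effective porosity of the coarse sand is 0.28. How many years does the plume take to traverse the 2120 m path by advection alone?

2.49

Convert K: 0.108 cm/s × 864 = 93.31 m/day.
Hydraulic gradient i = (350.18 − 335.38) / 2120 = 14.8 / 2120 = 0.006981.
Darcy flux q = K · i = 93.31 × 0.006981 = 0.6514 m/day.
Seepage velocity v = q / n_e = 0.6514 / 0.28 = 2.327 m/day.
Travel time t = L / v = 2120 / 2.327 = 911.2 days = 2.495 years.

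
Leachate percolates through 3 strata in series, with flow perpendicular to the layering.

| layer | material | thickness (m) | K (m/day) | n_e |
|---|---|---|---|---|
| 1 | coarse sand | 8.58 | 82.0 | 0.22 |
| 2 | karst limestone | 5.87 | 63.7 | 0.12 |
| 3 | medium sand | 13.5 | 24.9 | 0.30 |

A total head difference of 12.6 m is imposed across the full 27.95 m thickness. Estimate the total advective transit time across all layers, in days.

With flow normal to the layers, continuity requires the same specific discharge q through every layer.
Σ(b_i/K_i) = 8.58/82.0 + 5.87/63.7 + 13.5/24.9 = 0.7390 d.
q = Δh / Σ(b_i/K_i) = 12.6 / 0.7390 = 17.05 m/day.
In each layer the seepage velocity is v_i = q/n_i, so the layer transit time is t_i = b_i·n_i / q:
  layer 1 (coarse sand): t_1 = 8.58 × 0.22 / 17.05 = 0.1107 d
  layer 2 (karst limestone): t_2 = 5.87 × 0.12 / 17.05 = 0.04131 d
  layer 3 (medium sand): t_3 = 13.5 × 0.30 / 17.05 = 0.2375 d
Total t = Σ t_i = 0.3895 days.

0.390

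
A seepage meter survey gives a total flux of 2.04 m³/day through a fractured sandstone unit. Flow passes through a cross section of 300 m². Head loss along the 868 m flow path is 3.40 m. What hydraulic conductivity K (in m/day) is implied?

Hydraulic gradient i = Δh / L = 3.40 / 868 = 0.003917.
From Q = K·A·i, K = Q / (A·i) = 2.04 / (300.0 × 0.003917) = 1.736 m/day.

1.74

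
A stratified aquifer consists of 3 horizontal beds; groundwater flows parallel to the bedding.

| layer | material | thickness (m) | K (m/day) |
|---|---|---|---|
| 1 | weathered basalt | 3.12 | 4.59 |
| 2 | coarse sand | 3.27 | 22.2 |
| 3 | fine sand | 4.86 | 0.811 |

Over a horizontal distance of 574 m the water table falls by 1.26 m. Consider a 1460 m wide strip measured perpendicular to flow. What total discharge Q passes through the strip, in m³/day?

291

Flow is parallel to layering, so each bed carries its own Darcy discharge and the transmissivities add.
Σ(K_i·b_i) = 4.59×3.12 + 22.2×3.27 + 0.811×4.86 = 90.86 m²/day.
Hydraulic gradient i = Δh / L = 1.26 / 574 = 0.002195.
Q = Σ(K_i·b_i) · W · i = 90.86 × 1460 × 0.002195 = 291.2 m³/day.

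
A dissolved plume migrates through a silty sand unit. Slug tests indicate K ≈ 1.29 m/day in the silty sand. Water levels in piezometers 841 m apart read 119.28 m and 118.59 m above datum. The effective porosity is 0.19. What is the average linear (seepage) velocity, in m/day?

0.00557

Hydraulic gradient i = (119.28 − 118.59) / 841 = 0.69 / 841 = 0.0008205.
Darcy flux q = K · i = 1.290 × 0.0008205 = 0.001058 m/day.
Seepage velocity v = q / n_e = 0.001058 / 0.19 = 0.005570 m/day.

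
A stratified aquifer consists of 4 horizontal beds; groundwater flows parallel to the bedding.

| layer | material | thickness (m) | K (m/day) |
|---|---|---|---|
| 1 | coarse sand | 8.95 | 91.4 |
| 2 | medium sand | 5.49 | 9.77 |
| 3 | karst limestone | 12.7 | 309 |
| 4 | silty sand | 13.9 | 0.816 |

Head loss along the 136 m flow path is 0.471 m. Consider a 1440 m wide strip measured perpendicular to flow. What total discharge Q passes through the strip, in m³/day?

Flow is parallel to layering, so each bed carries its own Darcy discharge and the transmissivities add.
Σ(K_i·b_i) = 91.4×8.95 + 9.77×5.49 + 309×12.7 + 0.816×13.9 = 4807 m²/day.
Hydraulic gradient i = Δh / L = 0.471 / 136 = 0.003463.
Q = Σ(K_i·b_i) · W · i = 4807 × 1440 × 0.003463 = 23974 m³/day.

24000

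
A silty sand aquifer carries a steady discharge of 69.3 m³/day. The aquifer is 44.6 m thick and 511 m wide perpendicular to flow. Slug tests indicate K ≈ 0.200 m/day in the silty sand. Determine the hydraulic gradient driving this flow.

0.0152

Cross-sectional area A = 511 × 44.6 = 22791 m².
From Q = K·A·i, i = Q / (K·A) = 69.3 / (0.2000 × 22791) = 0.01520.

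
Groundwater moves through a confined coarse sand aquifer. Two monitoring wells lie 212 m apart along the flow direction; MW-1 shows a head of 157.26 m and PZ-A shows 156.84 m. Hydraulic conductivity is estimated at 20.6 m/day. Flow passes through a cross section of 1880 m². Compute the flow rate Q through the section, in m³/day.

76.7

Hydraulic gradient i = (157.26 − 156.84) / 212 = 0.42 / 212 = 0.001981.
Darcy's law: Q = K · A · i = 20.60 × 1880 × 0.001981 = 76.73 m³/day.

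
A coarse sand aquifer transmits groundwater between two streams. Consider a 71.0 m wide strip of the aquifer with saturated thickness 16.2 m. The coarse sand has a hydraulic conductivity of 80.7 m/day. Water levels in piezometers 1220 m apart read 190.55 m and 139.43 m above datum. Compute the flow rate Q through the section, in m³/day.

3890

Cross-sectional area A = 71.0 × 16.2 = 1150 m².
Hydraulic gradient i = (190.55 − 139.43) / 1220 = 51.12 / 1220 = 0.04190.
Darcy's law: Q = K · A · i = 80.70 × 1150 × 0.04190 = 3889 m³/day.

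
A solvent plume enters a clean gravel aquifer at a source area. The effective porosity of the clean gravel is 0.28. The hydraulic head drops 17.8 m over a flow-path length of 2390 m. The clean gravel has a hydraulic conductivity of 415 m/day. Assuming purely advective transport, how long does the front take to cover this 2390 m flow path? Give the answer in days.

Hydraulic gradient i = Δh / L = 17.8 / 2390 = 0.007448.
Darcy flux q = K · i = 415.0 × 0.007448 = 3.091 m/day.
Seepage velocity v = q / n_e = 3.091 / 0.28 = 11.04 m/day.
Travel time t = L / v = 2390 / 11.04 = 216.5 days.

217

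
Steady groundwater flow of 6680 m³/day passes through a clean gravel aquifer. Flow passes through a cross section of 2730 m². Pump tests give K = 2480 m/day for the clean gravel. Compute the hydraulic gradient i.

From Q = K·A·i, i = Q / (K·A) = 6680 / (2480 × 2730) = 0.0009866.

0.000987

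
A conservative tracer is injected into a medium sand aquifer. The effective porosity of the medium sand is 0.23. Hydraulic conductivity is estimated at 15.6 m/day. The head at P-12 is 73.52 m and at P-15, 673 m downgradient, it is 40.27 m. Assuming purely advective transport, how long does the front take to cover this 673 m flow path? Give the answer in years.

0.550

Hydraulic gradient i = (73.52 − 40.27) / 673 = 33.25 / 673 = 0.04941.
Darcy flux q = K · i = 15.60 × 0.04941 = 0.7707 m/day.
Seepage velocity v = q / n_e = 0.7707 / 0.23 = 3.351 m/day.
Travel time t = L / v = 673 / 3.351 = 200.8 days = 0.5499 years.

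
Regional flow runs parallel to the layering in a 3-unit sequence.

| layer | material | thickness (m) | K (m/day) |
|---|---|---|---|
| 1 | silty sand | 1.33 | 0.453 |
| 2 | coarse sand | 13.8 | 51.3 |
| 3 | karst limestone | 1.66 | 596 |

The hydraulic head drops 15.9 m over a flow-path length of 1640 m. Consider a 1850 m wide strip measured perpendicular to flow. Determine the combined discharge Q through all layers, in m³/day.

30500

Flow is parallel to layering, so each bed carries its own Darcy discharge and the transmissivities add.
Σ(K_i·b_i) = 0.453×1.33 + 51.3×13.8 + 596×1.66 = 1698 m²/day.
Hydraulic gradient i = Δh / L = 15.9 / 1640 = 0.009695.
Q = Σ(K_i·b_i) · W · i = 1698 × 1850 × 0.009695 = 30454 m³/day.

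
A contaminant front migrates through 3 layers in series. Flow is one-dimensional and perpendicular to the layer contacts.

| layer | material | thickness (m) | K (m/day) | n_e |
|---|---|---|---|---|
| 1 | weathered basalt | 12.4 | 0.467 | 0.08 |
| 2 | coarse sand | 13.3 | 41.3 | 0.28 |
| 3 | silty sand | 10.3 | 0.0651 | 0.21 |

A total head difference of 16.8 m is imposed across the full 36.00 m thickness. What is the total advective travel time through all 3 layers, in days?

With flow normal to the layers, continuity requires the same specific discharge q through every layer.
Σ(b_i/K_i) = 12.4/0.467 + 13.3/41.3 + 10.3/0.0651 = 185.1 d.
q = Δh / Σ(b_i/K_i) = 16.8 / 185.1 = 0.09077 m/day.
In each layer the seepage velocity is v_i = q/n_i, so the layer transit time is t_i = b_i·n_i / q:
  layer 1 (weathered basalt): t_1 = 12.4 × 0.08 / 0.09077 = 10.93 d
  layer 2 (coarse sand): t_2 = 13.3 × 0.28 / 0.09077 = 41.03 d
  layer 3 (silty sand): t_3 = 10.3 × 0.21 / 0.09077 = 23.83 d
Total t = Σ t_i = 75.79 days.

75.8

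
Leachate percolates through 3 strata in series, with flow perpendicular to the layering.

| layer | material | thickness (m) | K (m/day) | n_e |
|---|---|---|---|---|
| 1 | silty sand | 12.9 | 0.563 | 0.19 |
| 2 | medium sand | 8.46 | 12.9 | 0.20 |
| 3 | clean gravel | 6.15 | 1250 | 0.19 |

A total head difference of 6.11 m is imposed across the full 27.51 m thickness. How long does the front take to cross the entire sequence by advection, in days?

With flow normal to the layers, continuity requires the same specific discharge q through every layer.
Σ(b_i/K_i) = 12.9/0.563 + 8.46/12.9 + 6.15/1250 = 23.57 d.
q = Δh / Σ(b_i/K_i) = 6.11 / 23.57 = 0.2592 m/day.
In each layer the seepage velocity is v_i = q/n_i, so the layer transit time is t_i = b_i·n_i / q:
  layer 1 (silty sand): t_1 = 12.9 × 0.19 / 0.2592 = 9.456 d
  layer 2 (medium sand): t_2 = 8.46 × 0.20 / 0.2592 = 6.528 d
  layer 3 (clean gravel): t_3 = 6.15 × 0.19 / 0.2592 = 4.508 d
Total t = Σ t_i = 20.49 days.

20.5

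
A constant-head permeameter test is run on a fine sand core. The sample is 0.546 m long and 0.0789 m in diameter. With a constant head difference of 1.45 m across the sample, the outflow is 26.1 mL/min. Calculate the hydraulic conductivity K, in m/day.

Cross-sectional area A = π·(d/2)² = π × (0.0789/2)² = 0.004889 m².
Convert discharge: 26.1 mL/min = 4.350e-07 m³/s.
Darcy's law rearranged: K = Q·L / (A·Δh) = 4.350e-07 × 0.546 / (0.004889 × 1.45) = 3.350e-05 m/s = 2.895 m/day.

2.89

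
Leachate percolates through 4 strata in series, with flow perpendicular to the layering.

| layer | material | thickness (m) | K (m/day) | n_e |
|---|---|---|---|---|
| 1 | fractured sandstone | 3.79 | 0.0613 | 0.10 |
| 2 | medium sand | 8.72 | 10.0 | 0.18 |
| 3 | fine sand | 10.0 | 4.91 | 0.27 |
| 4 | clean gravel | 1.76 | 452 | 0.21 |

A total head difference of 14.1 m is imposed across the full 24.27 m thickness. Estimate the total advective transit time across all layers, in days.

With flow normal to the layers, continuity requires the same specific discharge q through every layer.
Σ(b_i/K_i) = 3.79/0.0613 + 8.72/10.0 + 10.0/4.91 + 1.76/452 = 64.74 d.
q = Δh / Σ(b_i/K_i) = 14.1 / 64.74 = 0.2178 m/day.
In each layer the seepage velocity is v_i = q/n_i, so the layer transit time is t_i = b_i·n_i / q:
  layer 1 (fractured sandstone): t_1 = 3.79 × 0.10 / 0.2178 = 1.740 d
  layer 2 (medium sand): t_2 = 8.72 × 0.18 / 0.2178 = 7.207 d
  layer 3 (fine sand): t_3 = 10.0 × 0.27 / 0.2178 = 12.40 d
  layer 4 (clean gravel): t_4 = 1.76 × 0.21 / 0.2178 = 1.697 d
Total t = Σ t_i = 23.04 days.

23.0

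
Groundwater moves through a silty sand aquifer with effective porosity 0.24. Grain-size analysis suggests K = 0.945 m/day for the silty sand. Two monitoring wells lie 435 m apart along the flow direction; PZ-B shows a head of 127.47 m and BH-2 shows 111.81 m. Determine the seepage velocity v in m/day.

Hydraulic gradient i = (127.47 − 111.81) / 435 = 15.66 / 435 = 0.03600.
Darcy flux q = K · i = 0.9450 × 0.03600 = 0.03402 m/day.
Seepage velocity v = q / n_e = 0.03402 / 0.24 = 0.1417 m/day.

0.142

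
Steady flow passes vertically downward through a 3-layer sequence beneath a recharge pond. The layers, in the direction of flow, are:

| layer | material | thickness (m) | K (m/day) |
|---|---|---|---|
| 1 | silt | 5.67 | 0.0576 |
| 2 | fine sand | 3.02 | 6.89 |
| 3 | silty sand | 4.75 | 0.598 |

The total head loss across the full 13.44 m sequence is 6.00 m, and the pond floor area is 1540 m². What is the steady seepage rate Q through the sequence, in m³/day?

86.5

Flow is perpendicular to layering, so the layers act in series and the equivalent K is the thickness-weighted harmonic mean.
Total thickness L = 5.67 + 3.02 + 4.75 = 13.44 m.
Σ(b_i/K_i) = 5.67/0.0576 + 3.02/6.89 + 4.75/0.598 = 106.8 d.
K_eq = L / Σ(b_i/K_i) = 13.44 / 106.8 = 0.1258 m/day.
Q = K_eq · A · (Δh/L) = 0.1258 × 1540 × (6.00/13.44) = 86.50 m³/day.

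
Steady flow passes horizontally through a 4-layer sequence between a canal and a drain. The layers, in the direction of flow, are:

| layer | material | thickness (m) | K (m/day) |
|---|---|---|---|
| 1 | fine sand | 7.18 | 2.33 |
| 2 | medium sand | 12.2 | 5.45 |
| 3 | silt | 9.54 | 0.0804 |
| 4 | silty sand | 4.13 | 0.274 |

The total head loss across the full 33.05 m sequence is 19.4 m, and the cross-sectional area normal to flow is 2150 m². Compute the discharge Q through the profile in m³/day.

Flow is perpendicular to layering, so the layers act in series and the equivalent K is the thickness-weighted harmonic mean.
Total thickness L = 7.18 + 12.2 + 9.54 + 4.13 = 33.05 m.
Σ(b_i/K_i) = 7.18/2.33 + 12.2/5.45 + 9.54/0.0804 + 4.13/0.274 = 139.0 d.
K_eq = L / Σ(b_i/K_i) = 33.05 / 139.0 = 0.2377 m/day.
Q = K_eq · A · (Δh/L) = 0.2377 × 2150 × (19.4/33.05) = 300.0 m³/day.

300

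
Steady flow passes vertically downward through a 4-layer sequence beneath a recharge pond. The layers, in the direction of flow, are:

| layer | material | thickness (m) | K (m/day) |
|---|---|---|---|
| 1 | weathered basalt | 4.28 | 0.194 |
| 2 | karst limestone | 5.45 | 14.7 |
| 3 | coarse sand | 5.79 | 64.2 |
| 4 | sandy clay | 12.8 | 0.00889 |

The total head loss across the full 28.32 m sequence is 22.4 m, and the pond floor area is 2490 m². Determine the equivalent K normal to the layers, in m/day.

0.0194

Flow is perpendicular to layering, so the layers act in series and the equivalent K is the thickness-weighted harmonic mean.
Total thickness L = 4.28 + 5.45 + 5.79 + 12.8 = 28.32 m.
Σ(b_i/K_i) = 4.28/0.194 + 5.45/14.7 + 5.79/64.2 + 12.8/0.00889 = 1462 d.
K_eq = L / Σ(b_i/K_i) = 28.32 / 1462 = 0.01937 m/day.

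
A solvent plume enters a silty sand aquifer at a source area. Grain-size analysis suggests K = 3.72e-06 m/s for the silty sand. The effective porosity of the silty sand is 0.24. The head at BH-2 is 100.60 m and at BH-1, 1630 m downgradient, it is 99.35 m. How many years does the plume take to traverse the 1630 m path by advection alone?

4350

Convert K: 3.72e-06 m/s × 86400 = 0.3214 m/day.
Hydraulic gradient i = (100.60 − 99.35) / 1630 = 1.25 / 1630 = 0.0007669.
Darcy flux q = K · i = 0.3214 × 0.0007669 = 0.0002465 m/day.
Seepage velocity v = q / n_e = 0.0002465 / 0.24 = 0.001027 m/day.
Travel time t = L / v = 1630 / 0.001027 = 1.587e+06 days = 4345 years.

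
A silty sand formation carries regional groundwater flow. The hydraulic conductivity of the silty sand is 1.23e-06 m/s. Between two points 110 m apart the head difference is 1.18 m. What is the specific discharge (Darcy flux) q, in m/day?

0.00114

Convert K: 1.23e-06 m/s × 86400 = 0.1063 m/day.
Hydraulic gradient i = Δh / L = 1.18 / 110 = 0.01073.
Specific discharge q = K · i = 0.1063 × 0.01073 = 0.001140 m/day.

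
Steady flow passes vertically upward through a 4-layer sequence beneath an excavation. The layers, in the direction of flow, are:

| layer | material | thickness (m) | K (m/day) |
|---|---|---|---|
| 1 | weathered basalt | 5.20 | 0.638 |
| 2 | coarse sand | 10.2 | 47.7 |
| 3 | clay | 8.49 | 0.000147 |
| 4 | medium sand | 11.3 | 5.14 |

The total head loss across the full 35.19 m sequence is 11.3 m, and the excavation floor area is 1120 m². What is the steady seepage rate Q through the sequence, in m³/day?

Flow is perpendicular to layering, so the layers act in series and the equivalent K is the thickness-weighted harmonic mean.
Total thickness L = 5.20 + 10.2 + 8.49 + 11.3 = 35.19 m.
Σ(b_i/K_i) = 5.20/0.638 + 10.2/47.7 + 8.49/0.000147 + 11.3/5.14 = 57766 d.
K_eq = L / Σ(b_i/K_i) = 35.19 / 57766 = 0.0006092 m/day.
Q = K_eq · A · (Δh/L) = 0.0006092 × 1120 × (11.3/35.19) = 0.2191 m³/day.

0.219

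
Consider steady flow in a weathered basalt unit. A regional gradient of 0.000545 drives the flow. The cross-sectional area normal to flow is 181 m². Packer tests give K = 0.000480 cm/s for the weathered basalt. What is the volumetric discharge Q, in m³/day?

0.0409

Convert K: 0.000480 cm/s × 864 = 0.4147 m/day.
Hydraulic gradient i = 0.000545.
Darcy's law: Q = K · A · i = 0.4147 × 181.0 × 0.0005450 = 0.04091 m³/day.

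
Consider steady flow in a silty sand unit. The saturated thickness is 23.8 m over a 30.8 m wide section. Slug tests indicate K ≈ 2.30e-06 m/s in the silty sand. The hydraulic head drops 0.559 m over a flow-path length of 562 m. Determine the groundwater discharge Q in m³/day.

Convert K: 2.30e-06 m/s × 86400 = 0.1987 m/day.
Cross-sectional area A = 30.8 × 23.8 = 733.0 m².
Hydraulic gradient i = Δh / L = 0.559 / 562 = 0.0009947.
Darcy's law: Q = K · A · i = 0.1987 × 733.0 × 0.0009947 = 0.1449 m³/day.

0.145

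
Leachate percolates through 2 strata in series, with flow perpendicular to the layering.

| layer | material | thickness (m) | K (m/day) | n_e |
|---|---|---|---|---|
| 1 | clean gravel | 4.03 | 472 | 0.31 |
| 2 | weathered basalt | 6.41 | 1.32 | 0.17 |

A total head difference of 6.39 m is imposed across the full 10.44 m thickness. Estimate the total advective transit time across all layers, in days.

1.78

With flow normal to the layers, continuity requires the same specific discharge q through every layer.
Σ(b_i/K_i) = 4.03/472 + 6.41/1.32 = 4.865 d.
q = Δh / Σ(b_i/K_i) = 6.39 / 4.865 = 1.314 m/day.
In each layer the seepage velocity is v_i = q/n_i, so the layer transit time is t_i = b_i·n_i / q:
  layer 1 (clean gravel): t_1 = 4.03 × 0.31 / 1.314 = 0.9511 d
  layer 2 (weathered basalt): t_2 = 6.41 × 0.17 / 1.314 = 0.8296 d
Total t = Σ t_i = 1.781 days.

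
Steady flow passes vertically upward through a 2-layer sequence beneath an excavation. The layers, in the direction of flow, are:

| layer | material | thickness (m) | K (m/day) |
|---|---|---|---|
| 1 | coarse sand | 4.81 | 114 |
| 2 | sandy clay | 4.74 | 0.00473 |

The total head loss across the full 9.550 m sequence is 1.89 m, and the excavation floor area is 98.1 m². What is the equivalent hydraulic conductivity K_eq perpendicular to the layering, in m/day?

Flow is perpendicular to layering, so the layers act in series and the equivalent K is the thickness-weighted harmonic mean.
Total thickness L = 4.81 + 4.74 = 9.550 m.
Σ(b_i/K_i) = 4.81/114 + 4.74/0.00473 = 1002 d.
K_eq = L / Σ(b_i/K_i) = 9.550 / 1002 = 0.009529 m/day.

0.00953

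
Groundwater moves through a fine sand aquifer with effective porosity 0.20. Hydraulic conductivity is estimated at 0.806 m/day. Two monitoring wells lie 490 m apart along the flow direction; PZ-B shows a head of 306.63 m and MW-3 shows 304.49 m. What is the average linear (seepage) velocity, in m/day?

Hydraulic gradient i = (306.63 − 304.49) / 490 = 2.14 / 490 = 0.004367.
Darcy flux q = K · i = 0.8060 × 0.004367 = 0.003520 m/day.
Seepage velocity v = q / n_e = 0.003520 / 0.20 = 0.01760 m/day.

0.0176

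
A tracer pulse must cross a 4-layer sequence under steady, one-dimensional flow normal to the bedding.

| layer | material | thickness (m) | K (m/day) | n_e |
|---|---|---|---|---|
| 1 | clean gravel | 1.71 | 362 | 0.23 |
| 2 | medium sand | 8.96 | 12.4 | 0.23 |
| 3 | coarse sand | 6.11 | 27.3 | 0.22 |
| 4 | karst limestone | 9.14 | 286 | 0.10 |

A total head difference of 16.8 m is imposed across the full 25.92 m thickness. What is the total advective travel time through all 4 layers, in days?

With flow normal to the layers, continuity requires the same specific discharge q through every layer.
Σ(b_i/K_i) = 1.71/362 + 8.96/12.4 + 6.11/27.3 + 9.14/286 = 0.9831 d.
q = Δh / Σ(b_i/K_i) = 16.8 / 0.9831 = 17.09 m/day.
In each layer the seepage velocity is v_i = q/n_i, so the layer transit time is t_i = b_i·n_i / q:
  layer 1 (clean gravel): t_1 = 1.71 × 0.23 / 17.09 = 0.02301 d
  layer 2 (medium sand): t_2 = 8.96 × 0.23 / 17.09 = 0.1206 d
  layer 3 (coarse sand): t_3 = 6.11 × 0.22 / 17.09 = 0.07866 d
  layer 4 (karst limestone): t_4 = 9.14 × 0.10 / 17.09 = 0.05348 d
Total t = Σ t_i = 0.2757 days.

0.276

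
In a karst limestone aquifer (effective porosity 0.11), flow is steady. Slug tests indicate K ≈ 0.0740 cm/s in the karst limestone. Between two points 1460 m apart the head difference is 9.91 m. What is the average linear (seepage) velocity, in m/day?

3.95

Convert K: 0.0740 cm/s × 864 = 63.94 m/day.
Hydraulic gradient i = Δh / L = 9.91 / 1460 = 0.006788.
Darcy flux q = K · i = 63.94 × 0.006788 = 0.4340 m/day.
Seepage velocity v = q / n_e = 0.4340 / 0.11 = 3.945 m/day.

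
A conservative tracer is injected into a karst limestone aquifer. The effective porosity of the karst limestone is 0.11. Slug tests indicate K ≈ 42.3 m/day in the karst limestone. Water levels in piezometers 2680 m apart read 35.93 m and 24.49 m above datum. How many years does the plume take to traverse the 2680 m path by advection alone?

Hydraulic gradient i = (35.93 − 24.49) / 2680 = 11.44 / 2680 = 0.004269.
Darcy flux q = K · i = 42.30 × 0.004269 = 0.1806 m/day.
Seepage velocity v = q / n_e = 0.1806 / 0.11 = 1.641 m/day.
Travel time t = L / v = 2680 / 1.641 = 1633 days = 4.470 years.

4.47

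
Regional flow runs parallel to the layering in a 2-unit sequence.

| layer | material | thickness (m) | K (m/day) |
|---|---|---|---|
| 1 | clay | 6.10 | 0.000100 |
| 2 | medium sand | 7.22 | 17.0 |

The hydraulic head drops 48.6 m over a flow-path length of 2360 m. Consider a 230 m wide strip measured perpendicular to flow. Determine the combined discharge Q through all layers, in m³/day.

581

Flow is parallel to layering, so each bed carries its own Darcy discharge and the transmissivities add.
Σ(K_i·b_i) = 0.000100×6.10 + 17.0×7.22 = 122.7 m²/day.
Hydraulic gradient i = Δh / L = 48.6 / 2360 = 0.02059.
Q = Σ(K_i·b_i) · W · i = 122.7 × 230 × 0.02059 = 581.4 m³/day.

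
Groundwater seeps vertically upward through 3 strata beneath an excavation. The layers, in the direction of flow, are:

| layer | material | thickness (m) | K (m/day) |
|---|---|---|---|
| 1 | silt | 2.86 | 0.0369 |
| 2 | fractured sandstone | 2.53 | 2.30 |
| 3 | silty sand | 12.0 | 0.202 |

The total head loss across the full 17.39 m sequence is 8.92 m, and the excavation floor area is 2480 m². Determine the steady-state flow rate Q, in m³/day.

160

Flow is perpendicular to layering, so the layers act in series and the equivalent K is the thickness-weighted harmonic mean.
Total thickness L = 2.86 + 2.53 + 12.0 = 17.39 m.
Σ(b_i/K_i) = 2.86/0.0369 + 2.53/2.30 + 12.0/0.202 = 138.0 d.
K_eq = L / Σ(b_i/K_i) = 17.39 / 138.0 = 0.1260 m/day.
Q = K_eq · A · (Δh/L) = 0.1260 × 2480 × (8.92/17.39) = 160.3 m³/day.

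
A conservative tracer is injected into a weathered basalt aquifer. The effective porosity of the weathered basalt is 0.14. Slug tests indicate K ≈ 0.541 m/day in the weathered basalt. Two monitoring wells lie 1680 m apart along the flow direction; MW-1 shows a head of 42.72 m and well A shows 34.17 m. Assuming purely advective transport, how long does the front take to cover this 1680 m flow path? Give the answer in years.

234

Hydraulic gradient i = (42.72 − 34.17) / 1680 = 8.55 / 1680 = 0.005089.
Darcy flux q = K · i = 0.5410 × 0.005089 = 0.002753 m/day.
Seepage velocity v = q / n_e = 0.002753 / 0.14 = 0.01967 m/day.
Travel time t = L / v = 1680 / 0.01967 = 85425 days = 233.9 years.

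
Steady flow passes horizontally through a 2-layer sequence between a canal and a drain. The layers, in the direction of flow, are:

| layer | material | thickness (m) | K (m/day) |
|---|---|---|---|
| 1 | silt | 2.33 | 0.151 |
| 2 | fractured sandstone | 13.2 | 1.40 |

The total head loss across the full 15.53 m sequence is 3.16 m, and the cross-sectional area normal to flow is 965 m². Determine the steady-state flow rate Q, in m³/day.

Flow is perpendicular to layering, so the layers act in series and the equivalent K is the thickness-weighted harmonic mean.
Total thickness L = 2.33 + 13.2 = 15.53 m.
Σ(b_i/K_i) = 2.33/0.151 + 13.2/1.40 = 24.86 d.
K_eq = L / Σ(b_i/K_i) = 15.53 / 24.86 = 0.6247 m/day.
Q = K_eq · A · (Δh/L) = 0.6247 × 965 × (3.16/15.53) = 122.7 m³/day.

123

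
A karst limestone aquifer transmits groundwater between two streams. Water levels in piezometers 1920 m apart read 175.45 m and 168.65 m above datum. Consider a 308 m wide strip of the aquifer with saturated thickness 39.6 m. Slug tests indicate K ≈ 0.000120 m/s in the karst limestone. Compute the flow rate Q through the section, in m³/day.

448

Convert K: 0.000120 m/s × 86400 = 10.37 m/day.
Cross-sectional area A = 308 × 39.6 = 12197 m².
Hydraulic gradient i = (175.45 − 168.65) / 1920 = 6.8 / 1920 = 0.003542.
Darcy's law: Q = K · A · i = 10.37 × 12197 × 0.003542 = 447.9 m³/day.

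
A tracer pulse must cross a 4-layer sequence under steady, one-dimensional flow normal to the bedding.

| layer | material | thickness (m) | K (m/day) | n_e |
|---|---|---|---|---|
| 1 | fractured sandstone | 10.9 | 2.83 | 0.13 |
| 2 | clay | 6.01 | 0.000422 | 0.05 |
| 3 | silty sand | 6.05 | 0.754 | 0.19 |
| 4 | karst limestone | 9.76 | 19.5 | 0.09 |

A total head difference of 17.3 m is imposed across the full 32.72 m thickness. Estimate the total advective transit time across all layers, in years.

With flow normal to the layers, continuity requires the same specific discharge q through every layer.
Σ(b_i/K_i) = 10.9/2.83 + 6.01/0.000422 + 6.05/0.754 + 9.76/19.5 = 14254 d.
q = Δh / Σ(b_i/K_i) = 17.3 / 14254 = 0.001214 m/day.
In each layer the seepage velocity is v_i = q/n_i, so the layer transit time is t_i = b_i·n_i / q:
  layer 1 (fractured sandstone): t_1 = 10.9 × 0.13 / 0.001214 = 1168 d
  layer 2 (clay): t_2 = 6.01 × 0.05 / 0.001214 = 247.6 d
  layer 3 (silty sand): t_3 = 6.05 × 0.19 / 0.001214 = 947.1 d
  layer 4 (karst limestone): t_4 = 9.76 × 0.09 / 0.001214 = 723.7 d
Total t = Σ t_i = 3086 days = 8.449 years.

8.45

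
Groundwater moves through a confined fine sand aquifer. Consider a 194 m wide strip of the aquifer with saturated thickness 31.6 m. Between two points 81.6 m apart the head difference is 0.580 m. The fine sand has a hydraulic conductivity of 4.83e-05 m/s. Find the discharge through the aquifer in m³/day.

Convert K: 4.83e-05 m/s × 86400 = 4.173 m/day.
Cross-sectional area A = 194 × 31.6 = 6130 m².
Hydraulic gradient i = Δh / L = 0.580 / 81.6 = 0.007108.
Darcy's law: Q = K · A · i = 4.173 × 6130 × 0.007108 = 181.8 m³/day.

182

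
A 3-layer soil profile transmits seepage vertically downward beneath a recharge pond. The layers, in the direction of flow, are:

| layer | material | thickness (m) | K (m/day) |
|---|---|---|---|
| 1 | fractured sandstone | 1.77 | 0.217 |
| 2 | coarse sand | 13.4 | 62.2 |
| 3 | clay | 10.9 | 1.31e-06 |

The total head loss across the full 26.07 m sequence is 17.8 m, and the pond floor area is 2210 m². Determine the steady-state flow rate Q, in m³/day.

Flow is perpendicular to layering, so the layers act in series and the equivalent K is the thickness-weighted harmonic mean.
Total thickness L = 1.77 + 13.4 + 10.9 = 26.07 m.
Σ(b_i/K_i) = 1.77/0.217 + 13.4/62.2 + 10.9/1.31e-06 = 8.321e+06 d.
K_eq = L / Σ(b_i/K_i) = 26.07 / 8.321e+06 = 3.133e-06 m/day.
Q = K_eq · A · (Δh/L) = 3.133e-06 × 2210 × (17.8/26.07) = 0.004728 m³/day.

0.00473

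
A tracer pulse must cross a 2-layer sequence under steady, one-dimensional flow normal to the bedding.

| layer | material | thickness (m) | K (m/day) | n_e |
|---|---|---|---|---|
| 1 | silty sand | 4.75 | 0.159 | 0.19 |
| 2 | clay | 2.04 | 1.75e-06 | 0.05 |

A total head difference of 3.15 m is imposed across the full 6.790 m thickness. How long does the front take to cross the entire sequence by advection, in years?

With flow normal to the layers, continuity requires the same specific discharge q through every layer.
Σ(b_i/K_i) = 4.75/0.159 + 2.04/1.75e-06 = 1.166e+06 d.
q = Δh / Σ(b_i/K_i) = 3.15 / 1.166e+06 = 2.702e-06 m/day.
In each layer the seepage velocity is v_i = q/n_i, so the layer transit time is t_i = b_i·n_i / q:
  layer 1 (silty sand): t_1 = 4.75 × 0.19 / 2.702e-06 = 3.340e+05 d
  layer 2 (clay): t_2 = 2.04 × 0.05 / 2.702e-06 = 37748 d
Total t = Σ t_i = 3.717e+05 days = 1018 years.

1020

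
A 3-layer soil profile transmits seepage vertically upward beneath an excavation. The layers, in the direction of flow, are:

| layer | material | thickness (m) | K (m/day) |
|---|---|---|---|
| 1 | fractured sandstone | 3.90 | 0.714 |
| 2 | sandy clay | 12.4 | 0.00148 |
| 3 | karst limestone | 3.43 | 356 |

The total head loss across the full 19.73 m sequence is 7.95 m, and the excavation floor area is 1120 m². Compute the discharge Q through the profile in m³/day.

Flow is perpendicular to layering, so the layers act in series and the equivalent K is the thickness-weighted harmonic mean.
Total thickness L = 3.90 + 12.4 + 3.43 = 19.73 m.
Σ(b_i/K_i) = 3.90/0.714 + 12.4/0.00148 + 3.43/356 = 8384 d.
K_eq = L / Σ(b_i/K_i) = 19.73 / 8384 = 0.002353 m/day.
Q = K_eq · A · (Δh/L) = 0.002353 × 1120 × (7.95/19.73) = 1.062 m³/day.

1.06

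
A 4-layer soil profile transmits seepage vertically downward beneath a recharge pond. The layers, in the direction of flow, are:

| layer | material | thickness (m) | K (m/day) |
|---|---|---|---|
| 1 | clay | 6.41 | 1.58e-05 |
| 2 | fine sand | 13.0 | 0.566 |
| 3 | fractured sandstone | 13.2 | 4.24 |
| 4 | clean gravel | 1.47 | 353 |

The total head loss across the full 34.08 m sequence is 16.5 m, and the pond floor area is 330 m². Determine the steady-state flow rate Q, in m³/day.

Flow is perpendicular to layering, so the layers act in series and the equivalent K is the thickness-weighted harmonic mean.
Total thickness L = 6.41 + 13.0 + 13.2 + 1.47 = 34.08 m.
Σ(b_i/K_i) = 6.41/1.58e-05 + 13.0/0.566 + 13.2/4.24 + 1.47/353 = 4.057e+05 d.
K_eq = L / Σ(b_i/K_i) = 34.08 / 4.057e+05 = 8.400e-05 m/day.
Q = K_eq · A · (Δh/L) = 8.400e-05 × 330 × (16.5/34.08) = 0.01342 m³/day.

0.0134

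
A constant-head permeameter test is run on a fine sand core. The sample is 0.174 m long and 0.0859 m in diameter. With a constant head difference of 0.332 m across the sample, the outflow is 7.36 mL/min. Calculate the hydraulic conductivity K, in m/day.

0.958

Cross-sectional area A = π·(d/2)² = π × (0.0859/2)² = 0.005795 m².
Convert discharge: 7.36 mL/min = 1.227e-07 m³/s.
Darcy's law rearranged: K = Q·L / (A·Δh) = 1.227e-07 × 0.174 / (0.005795 × 0.332) = 1.109e-05 m/s = 0.9585 m/day.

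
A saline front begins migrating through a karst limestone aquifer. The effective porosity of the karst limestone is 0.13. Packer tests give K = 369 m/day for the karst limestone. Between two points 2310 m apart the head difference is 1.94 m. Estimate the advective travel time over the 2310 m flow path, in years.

2.65

Hydraulic gradient i = Δh / L = 1.94 / 2310 = 0.0008398.
Darcy flux q = K · i = 369.0 × 0.0008398 = 0.3099 m/day.
Seepage velocity v = q / n_e = 0.3099 / 0.13 = 2.384 m/day.
Travel time t = L / v = 2310 / 2.384 = 969.0 days = 2.653 years.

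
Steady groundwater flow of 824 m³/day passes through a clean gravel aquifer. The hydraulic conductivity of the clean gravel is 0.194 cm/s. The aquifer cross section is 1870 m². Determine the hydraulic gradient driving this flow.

0.00263

Convert K: 0.194 cm/s × 864 = 167.6 m/day.
From Q = K·A·i, i = Q / (K·A) = 824 / (167.6 × 1870) = 0.002629.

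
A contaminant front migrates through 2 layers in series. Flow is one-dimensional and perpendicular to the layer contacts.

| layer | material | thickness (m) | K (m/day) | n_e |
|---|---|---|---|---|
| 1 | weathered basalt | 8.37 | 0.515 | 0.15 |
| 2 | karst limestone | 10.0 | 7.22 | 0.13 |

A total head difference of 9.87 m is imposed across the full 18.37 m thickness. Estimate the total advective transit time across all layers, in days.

4.57

With flow normal to the layers, continuity requires the same specific discharge q through every layer.
Σ(b_i/K_i) = 8.37/0.515 + 10.0/7.22 = 17.64 d.
q = Δh / Σ(b_i/K_i) = 9.87 / 17.64 = 0.5596 m/day.
In each layer the seepage velocity is v_i = q/n_i, so the layer transit time is t_i = b_i·n_i / q:
  layer 1 (weathered basalt): t_1 = 8.37 × 0.15 / 0.5596 = 2.244 d
  layer 2 (karst limestone): t_2 = 10.0 × 0.13 / 0.5596 = 2.323 d
Total t = Σ t_i = 4.567 days.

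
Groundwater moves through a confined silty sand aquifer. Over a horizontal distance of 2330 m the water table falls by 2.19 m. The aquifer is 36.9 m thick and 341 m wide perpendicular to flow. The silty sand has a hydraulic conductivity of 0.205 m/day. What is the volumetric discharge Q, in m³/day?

Cross-sectional area A = 341 × 36.9 = 12583 m².
Hydraulic gradient i = Δh / L = 2.19 / 2330 = 0.0009399.
Darcy's law: Q = K · A · i = 0.2050 × 12583 × 0.0009399 = 2.425 m³/day.

2.42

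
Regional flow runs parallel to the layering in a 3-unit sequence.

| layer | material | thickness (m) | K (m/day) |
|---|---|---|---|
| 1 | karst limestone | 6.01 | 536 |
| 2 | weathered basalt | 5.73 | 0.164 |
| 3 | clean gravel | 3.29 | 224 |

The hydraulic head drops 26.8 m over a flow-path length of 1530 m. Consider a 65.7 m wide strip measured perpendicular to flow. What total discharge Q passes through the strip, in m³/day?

Flow is parallel to layering, so each bed carries its own Darcy discharge and the transmissivities add.
Σ(K_i·b_i) = 536×6.01 + 0.164×5.73 + 224×3.29 = 3959 m²/day.
Hydraulic gradient i = Δh / L = 26.8 / 1530 = 0.01752.
Q = Σ(K_i·b_i) · W · i = 3959 × 65.7 × 0.01752 = 4556 m³/day.

4560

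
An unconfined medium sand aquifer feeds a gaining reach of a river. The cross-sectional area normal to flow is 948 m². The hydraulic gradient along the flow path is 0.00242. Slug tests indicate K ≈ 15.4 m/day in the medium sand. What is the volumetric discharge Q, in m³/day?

35.3

Hydraulic gradient i = 0.00242.
Darcy's law: Q = K · A · i = 15.40 × 948.0 × 0.002420 = 35.33 m³/day.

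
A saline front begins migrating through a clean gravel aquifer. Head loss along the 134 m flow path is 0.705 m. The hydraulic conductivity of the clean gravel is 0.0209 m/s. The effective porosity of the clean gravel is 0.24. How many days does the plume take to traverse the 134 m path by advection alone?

Convert K: 0.0209 m/s × 86400 = 1806 m/day.
Hydraulic gradient i = Δh / L = 0.705 / 134 = 0.005261.
Darcy flux q = K · i = 1806 × 0.005261 = 9.500 m/day.
Seepage velocity v = q / n_e = 9.500 / 0.24 = 39.59 m/day.
Travel time t = L / v = 134 / 39.59 = 3.385 days.

3.39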